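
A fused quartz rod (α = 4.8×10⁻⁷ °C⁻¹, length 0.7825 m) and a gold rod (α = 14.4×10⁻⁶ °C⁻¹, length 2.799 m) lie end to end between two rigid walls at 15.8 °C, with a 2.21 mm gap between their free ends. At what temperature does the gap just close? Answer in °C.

T = 70.1 °C

α₁L₁ = 3.756×10⁻⁷ m/K, α₂L₂ = 4.03056×10⁻⁵ m/K → total 4.06812×10⁻⁵ m/K
ΔT = g/(α₁L₁+α₂L₂) = 2.21×10⁻³ / 4.06812×10⁻⁵ = 54.325 K
T = 15.8 + 54.325 = 70.125 °C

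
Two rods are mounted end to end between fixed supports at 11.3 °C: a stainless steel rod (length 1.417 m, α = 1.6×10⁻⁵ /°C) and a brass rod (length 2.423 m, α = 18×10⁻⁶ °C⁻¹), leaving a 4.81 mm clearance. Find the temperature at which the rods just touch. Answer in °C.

α₁L₁ = 2.2672×10⁻⁵ m/K, α₂L₂ = 4.3614×10⁻⁵ m/K → total 6.6286×10⁻⁵ m/K
ΔT = g/(α₁L₁+α₂L₂) = 4.81×10⁻³ / 6.6286×10⁻⁵ = 72.564 K
T = 11.3 + 72.564 = 83.864 °C

T = 83.9 °C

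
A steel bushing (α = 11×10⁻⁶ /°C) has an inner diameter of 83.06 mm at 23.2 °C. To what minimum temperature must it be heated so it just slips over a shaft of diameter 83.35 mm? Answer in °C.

Required Δd = 83.35 − 83.06 = 0.29 mm
Δd = αd₀ΔT ⇒ ΔT = Δd/(αd₀) = 0.29 / (11×10⁻⁶ × 83.06) = 317.40 K
T_min = 23.2 + 317.40 = 340.60 °C

T = 341 °C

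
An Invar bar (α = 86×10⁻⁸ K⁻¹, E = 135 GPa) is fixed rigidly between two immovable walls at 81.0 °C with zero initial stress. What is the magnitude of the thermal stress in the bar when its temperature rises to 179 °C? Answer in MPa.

σ = 11.4 MPa

Fully constrained: the free strain ε = αΔT is blocked, so σ = Eε = EαΔT.
|ΔT| = 98.0 K
σ = 135×10⁹ × 86×10⁻⁸ × 98.0 = 1.14×10⁷ Pa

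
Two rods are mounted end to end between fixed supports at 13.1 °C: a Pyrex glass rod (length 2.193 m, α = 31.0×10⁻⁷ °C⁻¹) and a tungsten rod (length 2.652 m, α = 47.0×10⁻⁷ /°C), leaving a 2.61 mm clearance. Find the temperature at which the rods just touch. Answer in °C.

T = 149 °C

α₁L₁ = 6.7983×10⁻⁶ m/K, α₂L₂ = 1.24644×10⁻⁵ m/K → total 1.92627×10⁻⁵ m/K
ΔT = g/(α₁L₁+α₂L₂) = 2.61×10⁻³ / 1.92627×10⁻⁵ = 135.50 K
T = 13.1 + 135.50 = 148.60 °C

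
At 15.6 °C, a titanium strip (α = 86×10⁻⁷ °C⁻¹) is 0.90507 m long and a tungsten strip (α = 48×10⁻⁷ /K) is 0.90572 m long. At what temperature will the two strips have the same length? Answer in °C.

L₁(1 + α₁ΔT) = L₂(1 + α₂ΔT) ⇒ ΔT = (L₂ − L₁)/(α₁L₁ − α₂L₂)
L₂ − L₁ = 0.90572 − 0.90507 = 6.50×10⁻⁴ m
α₁L₁ − α₂L₂ = 86×10⁻⁷×0.90507 − 48×10⁻⁷×0.90572 = 3.436146×10⁻⁶ m/K
ΔT = 6.50×10⁻⁴ / 3.436146×10⁻⁶ = 189.165 K
T = 15.6 + 189.165 = 204.765 °C

T = 204.8 °C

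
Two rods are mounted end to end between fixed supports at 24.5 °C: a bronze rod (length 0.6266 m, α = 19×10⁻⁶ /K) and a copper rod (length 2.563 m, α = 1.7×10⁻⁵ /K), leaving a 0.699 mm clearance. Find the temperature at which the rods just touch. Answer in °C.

α₁L₁ = 1.19054×10⁻⁵ m/K, α₂L₂ = 4.3571×10⁻⁵ m/K → total 5.54764×10⁻⁵ m/K
ΔT = g/(α₁L₁+α₂L₂) = 6.99×10⁻⁴ / 5.54764×10⁻⁵ = 12.600 K
T = 24.5 + 12.600 = 37.100 °C

T = 37.1 °C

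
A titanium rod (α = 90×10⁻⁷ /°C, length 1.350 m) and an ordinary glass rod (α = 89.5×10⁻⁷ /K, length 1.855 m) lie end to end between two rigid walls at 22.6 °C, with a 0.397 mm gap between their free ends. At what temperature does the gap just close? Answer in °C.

α₁L₁ = 1.215×10⁻⁵ m/K, α₂L₂ = 1.660225×10⁻⁵ m/K → total 2.875225×10⁻⁵ m/K
ΔT = g/(α₁L₁+α₂L₂) = 3.97×10⁻⁴ / 2.875225×10⁻⁵ = 13.808 K
T = 22.6 + 13.808 = 36.408 °C

T = 36.4 °C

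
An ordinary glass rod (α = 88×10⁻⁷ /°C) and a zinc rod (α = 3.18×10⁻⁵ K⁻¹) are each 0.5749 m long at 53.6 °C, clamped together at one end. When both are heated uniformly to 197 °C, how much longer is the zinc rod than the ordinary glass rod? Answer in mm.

ΔT = 143.4 K
ordinary glass: ΔL = 88×10⁻⁷ × 0.5749 m × 143.4 = 7.2548×10⁻⁴ m = 0.72548 mm
zinc: ΔL = 3.18×10⁻⁵ × 0.5749 m × 143.4 = 2.6216×10⁻³ m = 2.6216 mm
difference = 2.6216 − 0.72548 = 1.89612 mm

1.90 mm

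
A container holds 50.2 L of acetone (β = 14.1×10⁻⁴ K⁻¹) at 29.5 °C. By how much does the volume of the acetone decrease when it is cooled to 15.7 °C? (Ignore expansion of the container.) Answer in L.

ΔV = 0.977 L

|ΔT| = |15.7 − 29.5| = 13.8 K
ΔV = βV₀ΔT = (14.1×10⁻⁴)(50.2)(13.8) = 0.977 L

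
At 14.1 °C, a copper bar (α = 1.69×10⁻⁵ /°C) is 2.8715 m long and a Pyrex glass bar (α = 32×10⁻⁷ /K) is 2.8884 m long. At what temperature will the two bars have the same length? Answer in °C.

T = 444.3 °C

L₁(1 + α₁ΔT) = L₂(1 + α₂ΔT) ⇒ ΔT = (L₂ − L₁)/(α₁L₁ − α₂L₂)
L₂ − L₁ = 2.8884 − 2.8715 = 1.69×10⁻² m
α₁L₁ − α₂L₂ = 1.69×10⁻⁵×2.8715 − 32×10⁻⁷×2.8884 = 3.928547×10⁻⁵ m/K
ΔT = 1.69×10⁻² / 3.928547×10⁻⁵ = 430.184 K
T = 14.1 + 430.184 = 444.284 °C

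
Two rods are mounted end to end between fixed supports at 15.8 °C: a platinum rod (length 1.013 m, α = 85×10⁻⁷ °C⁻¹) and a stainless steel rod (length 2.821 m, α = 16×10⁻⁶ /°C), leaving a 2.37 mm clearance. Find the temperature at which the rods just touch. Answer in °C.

T = 59.9 °C

Gap closes when ΔL₁ + ΔL₂ = 2.37 mm = 2.37×10⁻³ m
(α₁L₁ + α₂L₂)ΔT = g
α₁L₁ + α₂L₂ = 85×10⁻⁷×1.013 + 16×10⁻⁶×2.821 = 5.37465×10⁻⁵ m/K
ΔT = 2.37×10⁻³ / 5.37465×10⁻⁵ = 44.096 K
T = 15.8 + 44.096 = 59.896 °C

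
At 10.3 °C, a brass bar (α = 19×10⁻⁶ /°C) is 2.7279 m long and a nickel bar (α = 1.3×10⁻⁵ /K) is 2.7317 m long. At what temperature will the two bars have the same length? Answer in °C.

L₁(1 + α₁ΔT) = L₂(1 + α₂ΔT) ⇒ ΔT = (L₂ − L₁)/(α₁L₁ − α₂L₂)
L₂ − L₁ = 2.7317 − 2.7279 = 3.80×10⁻³ m
α₁L₁ − α₂L₂ = 19×10⁻⁶×2.7279 − 1.3×10⁻⁵×2.7317 = 1.6318×10⁻⁵ m/K
ΔT = 3.80×10⁻³ / 1.6318×10⁻⁵ = 232.872 K
T = 10.3 + 232.872 = 243.172 °C

T = 243.2 °C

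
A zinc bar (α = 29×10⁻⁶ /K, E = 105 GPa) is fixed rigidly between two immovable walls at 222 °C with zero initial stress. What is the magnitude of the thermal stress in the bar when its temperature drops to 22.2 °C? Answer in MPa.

σ = 608 MPa

Fully constrained: the free strain ε = αΔT is blocked, so σ = Eε = EαΔT.
|ΔT| = 199.8 K
σ = 105×10⁹ × 29×10⁻⁶ × 199.8 = 6.08×10⁸ Pa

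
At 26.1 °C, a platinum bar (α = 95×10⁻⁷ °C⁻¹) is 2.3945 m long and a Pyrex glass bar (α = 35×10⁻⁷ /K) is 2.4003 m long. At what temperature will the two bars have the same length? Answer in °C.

L₁(1 + α₁ΔT) = L₂(1 + α₂ΔT) ⇒ ΔT = (L₂ − L₁)/(α₁L₁ − α₂L₂)
L₂ − L₁ = 2.4003 − 2.3945 = 5.80×10⁻³ m
α₁L₁ − α₂L₂ = 95×10⁻⁷×2.3945 − 35×10⁻⁷×2.4003 = 1.43467×10⁻⁵ m/K
ΔT = 5.80×10⁻³ / 1.43467×10⁻⁵ = 404.274 K
T = 26.1 + 404.274 = 430.374 °C

T = 430.4 °C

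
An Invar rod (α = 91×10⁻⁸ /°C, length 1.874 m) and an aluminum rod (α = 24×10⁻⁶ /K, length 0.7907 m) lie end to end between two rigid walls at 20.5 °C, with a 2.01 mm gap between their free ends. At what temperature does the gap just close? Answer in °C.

Gap closes when ΔL₁ + ΔL₂ = 2.01 mm = 2.01×10⁻³ m
(α₁L₁ + α₂L₂)ΔT = g
α₁L₁ + α₂L₂ = 91×10⁻⁸×1.874 + 24×10⁻⁶×0.7907 = 2.068214×10⁻⁵ m/K
ΔT = 2.01×10⁻³ / 2.068214×10⁻⁵ = 97.19 K
T = 20.5 + 97.19 = 117.69 °C

T = 118 °C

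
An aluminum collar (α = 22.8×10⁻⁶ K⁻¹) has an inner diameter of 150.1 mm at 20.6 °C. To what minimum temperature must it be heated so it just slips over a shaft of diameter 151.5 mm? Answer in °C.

T = 430 °C

Required Δd = 151.5 − 150.1 = 1.4 mm
Δd = αd₀ΔT ⇒ ΔT = Δd/(αd₀) = 1.4 / (22.8×10⁻⁶ × 150.1) = 409.08 K
T_min = 20.6 + 409.08 = 429.68 °C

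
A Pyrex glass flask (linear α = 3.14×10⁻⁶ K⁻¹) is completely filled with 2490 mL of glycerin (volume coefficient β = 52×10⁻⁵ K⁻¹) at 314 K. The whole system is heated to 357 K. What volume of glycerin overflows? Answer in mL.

54.7 mL

The flask also expands: β_container ≈ 3α = 9.42×10⁻⁶ /K
Net overflow = V₀(β_liq − 3α_cont)ΔT
β − 3α = 5.20×10⁻⁴ − 9.42×10⁻⁶ = 5.1058×10⁻⁴ /K; ΔT = 43 K
ΔV = 2490 × 5.1058×10⁻⁴ × 43 = 54.7 mL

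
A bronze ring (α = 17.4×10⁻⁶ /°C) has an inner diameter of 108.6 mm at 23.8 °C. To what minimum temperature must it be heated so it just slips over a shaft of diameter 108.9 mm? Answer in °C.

T = 183 °C

Required Δd = 108.9 − 108.6 = 0.3 mm
Δd = αd₀ΔT ⇒ ΔT = Δd/(αd₀) = 0.3 / (17.4×10⁻⁶ × 108.6) = 158.76 K
T_min = 23.8 + 158.76 = 182.56 °C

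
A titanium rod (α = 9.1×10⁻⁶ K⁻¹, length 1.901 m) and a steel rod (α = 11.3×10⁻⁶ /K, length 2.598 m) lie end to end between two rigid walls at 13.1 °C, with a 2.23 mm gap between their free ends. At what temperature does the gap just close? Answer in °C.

T = 60.9 °C

Gap closes when ΔL₁ + ΔL₂ = 2.23 mm = 2.23×10⁻³ m
(α₁L₁ + α₂L₂)ΔT = g
α₁L₁ + α₂L₂ = 9.1×10⁻⁶×1.901 + 11.3×10⁻⁶×2.598 = 4.66565×10⁻⁵ m/K
ΔT = 2.23×10⁻³ / 4.66565×10⁻⁵ = 47.796 K
T = 13.1 + 47.796 = 60.896 °C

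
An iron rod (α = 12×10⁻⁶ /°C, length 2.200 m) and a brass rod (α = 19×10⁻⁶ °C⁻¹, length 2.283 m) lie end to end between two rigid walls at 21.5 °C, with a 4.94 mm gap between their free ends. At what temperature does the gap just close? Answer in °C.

α₁L₁ = 2.640×10⁻⁵ m/K, α₂L₂ = 4.3377×10⁻⁵ m/K → total 6.9777×10⁻⁵ m/K
ΔT = g/(α₁L₁+α₂L₂) = 4.94×10⁻³ / 6.9777×10⁻⁵ = 70.797 K
T = 21.5 + 70.797 = 92.297 °C

T = 92.3 °C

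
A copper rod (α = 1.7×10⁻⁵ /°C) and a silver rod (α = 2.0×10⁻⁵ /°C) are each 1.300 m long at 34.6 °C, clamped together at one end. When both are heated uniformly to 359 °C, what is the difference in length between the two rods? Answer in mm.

1.27 mm

ΔT = 324.4 K
copper: ΔL = 1.7×10⁻⁵ × 1.300 m × 324.4 = 7.1692×10⁻³ m = 7.1692 mm
silver: ΔL = 2.0×10⁻⁵ × 1.300 m × 324.4 = 8.4344×10⁻³ m = 8.4344 mm
difference = 8.4344 − 7.1692 = 1.2652 mm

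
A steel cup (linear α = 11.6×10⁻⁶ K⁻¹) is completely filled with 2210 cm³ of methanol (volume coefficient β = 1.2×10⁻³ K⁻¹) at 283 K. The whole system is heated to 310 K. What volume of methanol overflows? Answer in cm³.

The cup also expands: β_container ≈ 3α = 3.48×10⁻⁵ /K
Net overflow = V₀(β_liq − 3α_cont)ΔT
β − 3α = 1.20×10⁻³ − 3.48×10⁻⁵ = 1.1652×10⁻³ /K; ΔT = 27 K
ΔV = 2210 × 1.1652×10⁻³ × 27 = 69.5 cm³

69.5 cm³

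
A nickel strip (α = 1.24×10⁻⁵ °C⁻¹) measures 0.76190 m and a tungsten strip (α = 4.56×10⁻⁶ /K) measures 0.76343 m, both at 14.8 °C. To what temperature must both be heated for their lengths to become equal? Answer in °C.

Equal length when α₁L₁ΔT − α₂L₂ΔT = L₂ − L₁ = 1.53×10⁻³ m
α₁L₁ = 9.44756×10⁻⁶, α₂L₂ = 3.4812408×10⁻⁶ → Δ(αL) = 5.9663192×10⁻⁶ m/K
ΔT = 1.53×10⁻³ / 5.9663192×10⁻⁶ = 256.440 K, so T = 14.8 + 256.440 = 271.240 °C

T = 271.2 °C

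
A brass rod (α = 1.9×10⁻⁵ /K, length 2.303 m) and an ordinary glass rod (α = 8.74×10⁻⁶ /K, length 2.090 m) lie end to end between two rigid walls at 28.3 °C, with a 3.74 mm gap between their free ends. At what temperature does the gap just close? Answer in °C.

Gap closes when ΔL₁ + ΔL₂ = 3.74 mm = 3.74×10⁻³ m
(α₁L₁ + α₂L₂)ΔT = g
α₁L₁ + α₂L₂ = 1.9×10⁻⁵×2.303 + 8.74×10⁻⁶×2.090 = 6.20236×10⁻⁵ m/K
ΔT = 3.74×10⁻³ / 6.20236×10⁻⁵ = 60.300 K
T = 28.3 + 60.300 = 88.600 °C

T = 88.6 °C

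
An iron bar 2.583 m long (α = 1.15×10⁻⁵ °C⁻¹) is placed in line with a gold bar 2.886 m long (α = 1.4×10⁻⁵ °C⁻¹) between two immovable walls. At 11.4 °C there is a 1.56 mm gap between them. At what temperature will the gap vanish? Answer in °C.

T = 33.7 °C

α₁L₁ = 2.97045×10⁻⁵ m/K, α₂L₂ = 4.0404×10⁻⁵ m/K → total 7.01085×10⁻⁵ m/K
ΔT = g/(α₁L₁+α₂L₂) = 1.56×10⁻³ / 7.01085×10⁻⁵ = 22.251 K
T = 11.4 + 22.251 = 33.651 °C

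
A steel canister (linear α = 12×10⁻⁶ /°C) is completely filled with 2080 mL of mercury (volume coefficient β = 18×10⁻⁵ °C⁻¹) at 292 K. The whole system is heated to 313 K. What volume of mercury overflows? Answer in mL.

The canister also expands: β_container ≈ 3α = 3.6×10⁻⁵ /K
Net overflow = V₀(β_liq − 3α_cont)ΔT
β − 3α = 1.80×10⁻⁴ − 3.6×10⁻⁵ = 1.44×10⁻⁴ /K; ΔT = 21 K
ΔV = 2080 × 1.44×10⁻⁴ × 21 = 6.29 mL

6.29 mL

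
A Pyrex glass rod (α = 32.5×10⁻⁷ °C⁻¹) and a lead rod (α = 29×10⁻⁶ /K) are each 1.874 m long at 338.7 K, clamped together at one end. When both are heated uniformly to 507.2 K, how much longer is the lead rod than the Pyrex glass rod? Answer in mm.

ΔT = 168.5 K
Pyrex glass: ΔL = 32.5×10⁻⁷ × 1.874 m × 168.5 = 1.0262×10⁻³ m = 1.0262 mm
lead: ΔL = 29×10⁻⁶ × 1.874 m × 168.5 = 9.1573×10⁻³ m = 9.1573 mm
difference = 9.1573 − 1.0262 = 8.1311 mm

8.13 mm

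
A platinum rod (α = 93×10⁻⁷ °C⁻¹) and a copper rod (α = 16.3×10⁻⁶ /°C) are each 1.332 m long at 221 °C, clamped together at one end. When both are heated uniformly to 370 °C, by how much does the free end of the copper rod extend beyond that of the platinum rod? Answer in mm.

ΔT = 149 K
platinum: ΔL = 93×10⁻⁷ × 1.332 m × 149 = 1.8458×10⁻³ m = 1.8458 mm
copper: ΔL = 16.3×10⁻⁶ × 1.332 m × 149 = 3.2350×10⁻³ m = 3.2350 mm
difference = 3.2350 − 1.8458 = 1.3892 mm

1.39 mm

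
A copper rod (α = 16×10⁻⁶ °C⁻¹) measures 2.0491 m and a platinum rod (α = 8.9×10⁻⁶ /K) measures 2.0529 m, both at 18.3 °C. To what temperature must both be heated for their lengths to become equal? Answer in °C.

T = 280.1 °C

Equal length when α₁L₁ΔT − α₂L₂ΔT = L₂ − L₁ = 3.80×10⁻³ m
α₁L₁ = 3.27856×10⁻⁵, α₂L₂ = 1.827081×10⁻⁵ → Δ(αL) = 1.451479×10⁻⁵ m/K
ΔT = 3.80×10⁻³ / 1.451479×10⁻⁵ = 261.802 K, so T = 18.3 + 261.802 = 280.102 °C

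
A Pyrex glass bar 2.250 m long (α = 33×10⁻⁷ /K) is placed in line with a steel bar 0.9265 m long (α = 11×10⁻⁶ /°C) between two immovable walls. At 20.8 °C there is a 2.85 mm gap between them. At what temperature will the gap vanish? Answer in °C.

α₁L₁ = 7.425×10⁻⁶ m/K, α₂L₂ = 1.01915×10⁻⁵ m/K → total 1.76165×10⁻⁵ m/K
ΔT = g/(α₁L₁+α₂L₂) = 2.85×10⁻³ / 1.76165×10⁻⁵ = 161.78 K
T = 20.8 + 161.78 = 182.58 °C

T = 183 °C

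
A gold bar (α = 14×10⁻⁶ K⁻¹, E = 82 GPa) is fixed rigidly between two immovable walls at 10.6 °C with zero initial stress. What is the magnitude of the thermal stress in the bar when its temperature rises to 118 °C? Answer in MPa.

σ = 123 MPa

Fully constrained: the free strain ε = αΔT is blocked, so σ = Eε = EαΔT.
|ΔT| = 107.4 K
σ = 82.0×10⁹ × 14×10⁻⁶ × 107.4 = 1.23×10⁸ Pa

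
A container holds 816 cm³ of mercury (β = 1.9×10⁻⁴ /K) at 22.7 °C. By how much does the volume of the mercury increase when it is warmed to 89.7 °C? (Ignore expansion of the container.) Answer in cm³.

ΔV = 10.4 cm³

|ΔT| = |89.7 − 22.7| = 67.0 K
ΔV = βV₀ΔT = (1.9×10⁻⁴)(816)(67.0) = 10.4 cm³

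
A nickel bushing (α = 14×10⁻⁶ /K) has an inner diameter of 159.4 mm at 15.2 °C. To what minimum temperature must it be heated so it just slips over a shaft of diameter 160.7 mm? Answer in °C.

Required Δd = 160.7 − 159.4 = 1.3 mm
Δd = αd₀ΔT ⇒ ΔT = Δd/(αd₀) = 1.3 / (14×10⁻⁶ × 159.4) = 582.54 K
T_min = 15.2 + 582.54 = 597.74 °C

T = 598 °C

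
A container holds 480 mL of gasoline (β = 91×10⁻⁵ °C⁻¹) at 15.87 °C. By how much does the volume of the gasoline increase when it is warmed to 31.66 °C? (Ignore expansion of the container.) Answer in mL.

ΔV = 6.90 mL

|ΔT| = |31.66 − 15.87| = 15.79 K
ΔV = βV₀ΔT = (91×10⁻⁵)(480)(15.79) = 6.90 mL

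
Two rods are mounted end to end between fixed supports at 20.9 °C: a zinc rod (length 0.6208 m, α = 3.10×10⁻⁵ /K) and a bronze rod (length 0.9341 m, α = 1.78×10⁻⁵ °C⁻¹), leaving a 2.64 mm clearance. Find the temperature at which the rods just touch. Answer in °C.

α₁L₁ = 1.92448×10⁻⁵ m/K, α₂L₂ = 1.662698×10⁻⁵ m/K → total 3.587178×10⁻⁵ m/K
ΔT = g/(α₁L₁+α₂L₂) = 2.64×10⁻³ / 3.587178×10⁻⁵ = 73.595 K
T = 20.9 + 73.595 = 94.495 °C

T = 94.5 °C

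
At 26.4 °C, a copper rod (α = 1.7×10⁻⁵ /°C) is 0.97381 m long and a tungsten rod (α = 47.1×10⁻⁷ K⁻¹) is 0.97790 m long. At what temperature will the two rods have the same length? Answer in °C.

L₁(1 + α₁ΔT) = L₂(1 + α₂ΔT) ⇒ ΔT = (L₂ − L₁)/(α₁L₁ − α₂L₂)
L₂ − L₁ = 0.97790 − 0.97381 = 4.09×10⁻³ m
α₁L₁ − α₂L₂ = 1.7×10⁻⁵×0.97381 − 47.1×10⁻⁷×0.97790 = 1.1948861×10⁻⁵ m/K
ΔT = 4.09×10⁻³ / 1.1948861×10⁻⁵ = 342.292 K
T = 26.4 + 342.292 = 368.692 °C

T = 368.7 °C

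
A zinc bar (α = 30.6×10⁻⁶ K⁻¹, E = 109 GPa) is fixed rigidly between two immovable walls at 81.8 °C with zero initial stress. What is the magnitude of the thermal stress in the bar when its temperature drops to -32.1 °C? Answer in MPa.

σ = 380 MPa

Fully constrained: the free strain ε = αΔT is blocked, so σ = Eε = EαΔT.
|ΔT| = 113.9 K
σ = 109×10⁹ × 30.6×10⁻⁶ × 113.9 = 3.80×10⁸ Pa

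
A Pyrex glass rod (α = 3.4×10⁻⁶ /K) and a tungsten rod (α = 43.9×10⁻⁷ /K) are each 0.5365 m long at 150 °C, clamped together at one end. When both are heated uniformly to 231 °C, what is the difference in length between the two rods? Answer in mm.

0.0430 mm

ΔT = 81 K
Pyrex glass: ΔL = 3.4×10⁻⁶ × 0.5365 m × 81 = 1.4775×10⁻⁴ m = 0.14775 mm
tungsten: ΔL = 43.9×10⁻⁷ × 0.5365 m × 81 = 1.9077×10⁻⁴ m = 0.19077 mm
difference = 0.19077 − 0.14775 = 0.04302 mm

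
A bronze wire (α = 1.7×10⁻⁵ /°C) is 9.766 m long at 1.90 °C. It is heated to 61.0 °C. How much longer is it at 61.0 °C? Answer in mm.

ΔL = 9.81 mm

|ΔT| = |61.0 − 1.90| = 59.10 K
ΔL = αL₀ΔT = (1.7×10⁻⁵)(9.766)(59.10) = 9.81×10⁻³ m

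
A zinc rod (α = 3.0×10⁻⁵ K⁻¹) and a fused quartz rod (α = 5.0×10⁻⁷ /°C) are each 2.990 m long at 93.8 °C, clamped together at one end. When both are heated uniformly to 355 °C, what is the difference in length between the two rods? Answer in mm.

23.0 mm

ΔT = 261.2 K
zinc: ΔL = 3.0×10⁻⁵ × 2.990 m × 261.2 = 2.3430×10⁻² m = 23.430 mm
fused quartz: ΔL = 5.0×10⁻⁷ × 2.990 m × 261.2 = 3.9049×10⁻⁴ m = 0.39049 mm
difference = 23.430 − 0.39049 = 23.03951 mm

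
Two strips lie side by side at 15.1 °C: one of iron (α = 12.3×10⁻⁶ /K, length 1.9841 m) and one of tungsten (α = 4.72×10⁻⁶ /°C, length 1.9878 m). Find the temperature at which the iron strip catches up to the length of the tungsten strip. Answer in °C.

L₁(1 + α₁ΔT) = L₂(1 + α₂ΔT) ⇒ ΔT = (L₂ − L₁)/(α₁L₁ − α₂L₂)
L₂ − L₁ = 1.9878 − 1.9841 = 3.70×10⁻³ m
α₁L₁ − α₂L₂ = 12.3×10⁻⁶×1.9841 − 4.72×10⁻⁶×1.9878 = 1.5022014×10⁻⁵ m/K
ΔT = 3.70×10⁻³ / 1.5022014×10⁻⁵ = 246.305 K
T = 15.1 + 246.305 = 261.405 °C

T = 261.4 °C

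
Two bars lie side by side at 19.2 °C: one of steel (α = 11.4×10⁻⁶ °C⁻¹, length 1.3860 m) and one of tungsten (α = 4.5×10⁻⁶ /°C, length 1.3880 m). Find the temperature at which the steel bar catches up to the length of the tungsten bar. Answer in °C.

T = 228.5 °C

Equal length when α₁L₁ΔT − α₂L₂ΔT = L₂ − L₁ = 2.00×10⁻³ m
α₁L₁ = 1.58004×10⁻⁵, α₂L₂ = 6.246×10⁻⁶ → Δ(αL) = 9.5544×10⁻⁶ m/K
ΔT = 2.00×10⁻³ / 9.5544×10⁻⁶ = 209.328 K, so T = 19.2 + 209.328 = 228.528 °C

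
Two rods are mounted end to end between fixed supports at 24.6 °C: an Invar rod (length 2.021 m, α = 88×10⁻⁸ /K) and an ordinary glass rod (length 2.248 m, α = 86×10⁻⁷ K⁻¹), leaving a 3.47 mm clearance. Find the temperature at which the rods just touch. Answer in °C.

T = 189 °C

α₁L₁ = 1.77848×10⁻⁶ m/K, α₂L₂ = 1.93328×10⁻⁵ m/K → total 2.111128×10⁻⁵ m/K
ΔT = g/(α₁L₁+α₂L₂) = 3.47×10⁻³ / 2.111128×10⁻⁵ = 164.37 K
T = 24.6 + 164.37 = 188.97 °C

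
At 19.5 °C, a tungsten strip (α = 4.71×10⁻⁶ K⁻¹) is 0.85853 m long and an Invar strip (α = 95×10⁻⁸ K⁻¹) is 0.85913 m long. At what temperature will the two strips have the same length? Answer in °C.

T = 205.4 °C

L₁(1 + α₁ΔT) = L₂(1 + α₂ΔT) ⇒ ΔT = (L₂ − L₁)/(α₁L₁ − α₂L₂)
L₂ − L₁ = 0.85913 − 0.85853 = 6.00×10⁻⁴ m
α₁L₁ − α₂L₂ = 4.71×10⁻⁶×0.85853 − 95×10⁻⁸×0.85913 = 3.2275028×10⁻⁶ m/K
ΔT = 6.00×10⁻⁴ / 3.2275028×10⁻⁶ = 185.902 K
T = 19.5 + 185.902 = 205.402 °C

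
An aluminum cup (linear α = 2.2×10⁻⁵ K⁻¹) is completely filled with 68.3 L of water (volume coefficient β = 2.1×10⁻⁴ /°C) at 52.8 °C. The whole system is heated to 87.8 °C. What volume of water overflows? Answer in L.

The cup also expands: β_container ≈ 3α = 6.6×10⁻⁵ /K
Net overflow = V₀(β_liq − 3α_cont)ΔT
β − 3α = 2.10×10⁻⁴ − 6.6×10⁻⁵ = 1.44×10⁻⁴ /K; ΔT = 35.0 K
ΔV = 68.3 × 1.44×10⁻⁴ × 35.0 = 0.344 L

0.344 L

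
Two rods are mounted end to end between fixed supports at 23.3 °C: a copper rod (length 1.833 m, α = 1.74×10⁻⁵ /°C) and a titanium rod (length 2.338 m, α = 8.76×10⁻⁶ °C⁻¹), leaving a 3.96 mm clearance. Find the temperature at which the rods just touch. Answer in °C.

α₁L₁ = 3.18942×10⁻⁵ m/K, α₂L₂ = 2.048088×10⁻⁵ m/K → total 5.237508×10⁻⁵ m/K
ΔT = g/(α₁L₁+α₂L₂) = 3.96×10⁻³ / 5.237508×10⁻⁵ = 75.608 K
T = 23.3 + 75.608 = 98.908 °C

T = 98.9 °C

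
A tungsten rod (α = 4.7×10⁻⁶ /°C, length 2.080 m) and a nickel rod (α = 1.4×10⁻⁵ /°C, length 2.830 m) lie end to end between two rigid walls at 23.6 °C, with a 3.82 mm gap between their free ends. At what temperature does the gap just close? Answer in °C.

Gap closes when ΔL₁ + ΔL₂ = 3.82 mm = 3.82×10⁻³ m
(α₁L₁ + α₂L₂)ΔT = g
α₁L₁ + α₂L₂ = 4.7×10⁻⁶×2.080 + 1.4×10⁻⁵×2.830 = 4.9396×10⁻⁵ m/K
ΔT = 3.82×10⁻³ / 4.9396×10⁻⁵ = 77.33 K
T = 23.6 + 77.33 = 100.93 °C

T = 101 °C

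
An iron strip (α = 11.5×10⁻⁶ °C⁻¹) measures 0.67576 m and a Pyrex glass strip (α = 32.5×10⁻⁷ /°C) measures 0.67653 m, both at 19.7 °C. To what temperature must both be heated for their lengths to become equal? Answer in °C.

L₁(1 + α₁ΔT) = L₂(1 + α₂ΔT) ⇒ ΔT = (L₂ − L₁)/(α₁L₁ − α₂L₂)
L₂ − L₁ = 0.67653 − 0.67576 = 7.70×10⁻⁴ m
α₁L₁ − α₂L₂ = 11.5×10⁻⁶×0.67576 − 32.5×10⁻⁷×0.67653 = 5.5725175×10⁻⁶ m/K
ΔT = 7.70×10⁻⁴ / 5.5725175×10⁻⁶ = 138.178 K
T = 19.7 + 138.178 = 157.878 °C

T = 157.9 °C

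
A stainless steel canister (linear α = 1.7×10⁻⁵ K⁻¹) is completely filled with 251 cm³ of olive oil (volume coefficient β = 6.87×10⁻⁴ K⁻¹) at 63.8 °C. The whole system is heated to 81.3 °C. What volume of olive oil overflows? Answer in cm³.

2.79 cm³

The canister also expands: β_container ≈ 3α = 5.1×10⁻⁵ /K
Net overflow = V₀(β_liq − 3α_cont)ΔT
β − 3α = 6.87×10⁻⁴ − 5.1×10⁻⁵ = 6.36×10⁻⁴ /K; ΔT = 17.5 K
ΔV = 251 × 6.36×10⁻⁴ × 17.5 = 2.79 cm³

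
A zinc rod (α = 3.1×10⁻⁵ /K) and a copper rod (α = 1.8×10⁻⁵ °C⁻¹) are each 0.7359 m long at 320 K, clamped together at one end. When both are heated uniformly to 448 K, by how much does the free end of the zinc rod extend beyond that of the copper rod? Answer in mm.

1.22 mm

ΔT = 128 K
zinc: ΔL = 3.1×10⁻⁵ × 0.7359 m × 128 = 2.9201×10⁻³ m = 2.9201 mm
copper: ΔL = 1.8×10⁻⁵ × 0.7359 m × 128 = 1.6955×10⁻³ m = 1.6955 mm
difference = 2.9201 − 1.6955 = 1.2246 mm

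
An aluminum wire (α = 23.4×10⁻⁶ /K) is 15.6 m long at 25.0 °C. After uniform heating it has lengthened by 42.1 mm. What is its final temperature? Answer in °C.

ΔL = αL₀ΔT ⇒ ΔT = ΔL / (αL₀)
ΔT = 42.1×10⁻³ m / (23.4×10⁻⁶ × 15.6 m) = 115.33 K
T = 25.0 + 115.33 = 140.33 °C

T = 140 °C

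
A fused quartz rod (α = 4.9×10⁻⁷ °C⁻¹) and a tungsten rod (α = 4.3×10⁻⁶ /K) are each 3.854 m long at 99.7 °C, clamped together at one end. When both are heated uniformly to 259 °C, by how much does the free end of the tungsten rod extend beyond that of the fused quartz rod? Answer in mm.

ΔT = 159.3 K
fused quartz: ΔL = 4.9×10⁻⁷ × 3.854 m × 159.3 = 3.0083×10⁻⁴ m = 0.30083 mm
tungsten: ΔL = 4.3×10⁻⁶ × 3.854 m × 159.3 = 2.6400×10⁻³ m = 2.6400 mm
difference = 2.6400 − 0.30083 = 2.33917 mm

2.34 mm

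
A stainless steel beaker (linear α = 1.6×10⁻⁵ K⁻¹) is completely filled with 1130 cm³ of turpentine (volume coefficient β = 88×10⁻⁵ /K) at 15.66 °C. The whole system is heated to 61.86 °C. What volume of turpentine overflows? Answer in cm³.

The beaker also expands: β_container ≈ 3α = 4.8×10⁻⁵ /K
Net overflow = V₀(β_liq − 3α_cont)ΔT
β − 3α = 8.80×10⁻⁴ − 4.8×10⁻⁵ = 8.32×10⁻⁴ /K; ΔT = 46.20 K
ΔV = 1130 × 8.32×10⁻⁴ × 46.20 = 43.4 cm³

43.4 cm³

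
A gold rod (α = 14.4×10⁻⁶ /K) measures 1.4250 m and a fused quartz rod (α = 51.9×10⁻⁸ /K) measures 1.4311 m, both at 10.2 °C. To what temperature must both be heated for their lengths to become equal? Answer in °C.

T = 318.6 °C

Equal length when α₁L₁ΔT − α₂L₂ΔT = L₂ − L₁ = 6.10×10⁻³ m
α₁L₁ = 2.052×10⁻⁵, α₂L₂ = 7.427409×10⁻⁷ → Δ(αL) = 1.97772591×10⁻⁵ m/K
ΔT = 6.10×10⁻³ / 1.97772591×10⁻⁵ = 308.435 K, so T = 10.2 + 308.435 = 318.635 °C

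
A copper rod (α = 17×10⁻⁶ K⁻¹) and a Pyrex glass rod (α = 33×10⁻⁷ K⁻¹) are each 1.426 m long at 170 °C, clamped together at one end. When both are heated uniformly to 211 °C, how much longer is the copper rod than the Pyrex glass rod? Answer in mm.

0.801 mm

ΔT = 41 K
copper: ΔL = 17×10⁻⁶ × 1.426 m × 41 = 9.9392×10⁻⁴ m = 0.99392 mm
Pyrex glass: ΔL = 33×10⁻⁷ × 1.426 m × 41 = 1.9294×10⁻⁴ m = 0.19294 mm
difference = 0.99392 − 0.19294 = 0.80098 mm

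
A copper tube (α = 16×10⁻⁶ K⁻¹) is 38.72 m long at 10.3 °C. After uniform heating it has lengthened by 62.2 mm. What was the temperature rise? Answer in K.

ΔT = 100 K

ΔL = αL₀ΔT ⇒ ΔT = ΔL / (αL₀)
ΔT = 62.2×10⁻³ m / (16×10⁻⁶ × 38.72 m) = 100.40 K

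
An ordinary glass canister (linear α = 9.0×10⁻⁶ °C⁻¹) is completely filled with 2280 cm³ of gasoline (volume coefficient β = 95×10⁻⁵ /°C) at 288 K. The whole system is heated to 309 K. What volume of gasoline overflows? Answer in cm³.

The canister also expands: β_container ≈ 3α = 2.7×10⁻⁵ /K
Net overflow = V₀(β_liq − 3α_cont)ΔT
β − 3α = 9.50×10⁻⁴ − 2.7×10⁻⁵ = 9.23×10⁻⁴ /K; ΔT = 21 K
ΔV = 2280 × 9.23×10⁻⁴ × 21 = 44.2 cm³

44.2 cm³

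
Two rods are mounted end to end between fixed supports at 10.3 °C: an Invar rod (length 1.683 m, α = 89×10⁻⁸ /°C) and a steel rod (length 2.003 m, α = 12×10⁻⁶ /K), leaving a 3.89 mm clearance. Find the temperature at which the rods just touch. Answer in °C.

Gap closes when ΔL₁ + ΔL₂ = 3.89 mm = 3.89×10⁻³ m
(α₁L₁ + α₂L₂)ΔT = g
α₁L₁ + α₂L₂ = 89×10⁻⁸×1.683 + 12×10⁻⁶×2.003 = 2.553387×10⁻⁵ m/K
ΔT = 3.89×10⁻³ / 2.553387×10⁻⁵ = 152.35 K
T = 10.3 + 152.35 = 162.65 °C

T = 163 °C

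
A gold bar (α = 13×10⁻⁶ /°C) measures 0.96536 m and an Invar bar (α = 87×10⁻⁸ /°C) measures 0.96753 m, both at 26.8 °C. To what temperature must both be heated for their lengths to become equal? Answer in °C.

T = 212.1 °C

Equal length when α₁L₁ΔT − α₂L₂ΔT = L₂ − L₁ = 2.17×10⁻³ m
α₁L₁ = 1.254968×10⁻⁵, α₂L₂ = 8.417511×10⁻⁷ → Δ(αL) = 1.17079289×10⁻⁵ m/K
ΔT = 2.17×10⁻³ / 1.17079289×10⁻⁵ = 185.344 K, so T = 26.8 + 185.344 = 212.144 °C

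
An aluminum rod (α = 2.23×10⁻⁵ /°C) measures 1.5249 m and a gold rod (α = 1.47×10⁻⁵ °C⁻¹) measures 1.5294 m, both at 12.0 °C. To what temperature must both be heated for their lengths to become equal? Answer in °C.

T = 402.5 °C

L₁(1 + α₁ΔT) = L₂(1 + α₂ΔT) ⇒ ΔT = (L₂ − L₁)/(α₁L₁ − α₂L₂)
L₂ − L₁ = 1.5294 − 1.5249 = 4.50×10⁻³ m
α₁L₁ − α₂L₂ = 2.23×10⁻⁵×1.5249 − 1.47×10⁻⁵×1.5294 = 1.152309×10⁻⁵ m/K
ΔT = 4.50×10⁻³ / 1.152309×10⁻⁵ = 390.520 K
T = 12.0 + 390.520 = 402.520 °C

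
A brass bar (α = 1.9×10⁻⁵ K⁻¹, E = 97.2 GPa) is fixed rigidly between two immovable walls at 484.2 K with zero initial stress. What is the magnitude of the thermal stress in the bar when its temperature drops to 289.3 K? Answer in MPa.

Fully constrained: the free strain ε = αΔT is blocked, so σ = Eε = EαΔT.
|ΔT| = 194.9 K
σ = 97.2×10⁹ × 1.9×10⁻⁵ × 194.9 = 3.60×10⁸ Pa

σ = 360 MPa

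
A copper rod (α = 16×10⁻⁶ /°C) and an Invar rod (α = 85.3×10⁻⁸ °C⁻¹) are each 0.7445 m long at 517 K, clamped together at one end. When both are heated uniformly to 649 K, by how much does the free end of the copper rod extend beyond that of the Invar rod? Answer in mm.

ΔT = 132 K
copper: ΔL = 16×10⁻⁶ × 0.7445 m × 132 = 1.5724×10⁻³ m = 1.5724 mm
Invar: ΔL = 85.3×10⁻⁸ × 0.7445 m × 132 = 8.3828×10⁻⁵ m = 0.083828 mm
difference = 1.5724 − 0.083828 = 1.488572 mm

1.49 mm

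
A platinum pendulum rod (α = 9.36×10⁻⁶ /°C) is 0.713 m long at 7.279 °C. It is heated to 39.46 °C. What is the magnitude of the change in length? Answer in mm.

|ΔT| = |39.46 − 7.279| = 32.181 K
ΔL = αL₀ΔT = (9.36×10⁻⁶)(0.713)(32.181) = 2.15×10⁻⁴ m

ΔL = 0.215 mm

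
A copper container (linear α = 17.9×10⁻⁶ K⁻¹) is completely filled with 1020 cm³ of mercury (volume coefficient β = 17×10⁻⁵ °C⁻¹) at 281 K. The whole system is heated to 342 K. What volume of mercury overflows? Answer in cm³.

The container also expands: β_container ≈ 3α = 5.37×10⁻⁵ /K
Net overflow = V₀(β_liq − 3α_cont)ΔT
β − 3α = 1.70×10⁻⁴ − 5.37×10⁻⁵ = 1.163×10⁻⁴ /K; ΔT = 61 K
ΔV = 1020 × 1.163×10⁻⁴ × 61 = 7.24 cm³

7.24 cm³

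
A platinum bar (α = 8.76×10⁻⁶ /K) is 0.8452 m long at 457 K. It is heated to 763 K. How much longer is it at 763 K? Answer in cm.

ΔL = 0.227 cm

|ΔT| = |763 − 457| = 306 K
ΔL = αL₀ΔT = (8.76×10⁻⁶)(0.8452)(306) = 2.27×10⁻³ m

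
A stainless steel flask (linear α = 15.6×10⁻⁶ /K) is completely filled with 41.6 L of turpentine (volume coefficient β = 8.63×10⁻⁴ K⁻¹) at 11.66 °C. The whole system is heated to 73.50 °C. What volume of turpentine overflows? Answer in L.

The flask also expands: β_container ≈ 3α = 4.68×10⁻⁵ /K
Net overflow = V₀(β_liq − 3α_cont)ΔT
β − 3α = 8.63×10⁻⁴ − 4.68×10⁻⁵ = 8.162×10⁻⁴ /K; ΔT = 61.84 K
ΔV = 41.6 × 8.162×10⁻⁴ × 61.84 = 2.10 L

2.10 L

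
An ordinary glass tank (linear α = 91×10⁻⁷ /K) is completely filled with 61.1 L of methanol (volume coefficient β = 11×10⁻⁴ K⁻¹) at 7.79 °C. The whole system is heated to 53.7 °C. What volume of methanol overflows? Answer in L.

The tank also expands: β_container ≈ 3α = 2.73×10⁻⁵ /K
Net overflow = V₀(β_liq − 3α_cont)ΔT
β − 3α = 1.10×10⁻³ − 2.73×10⁻⁵ = 1.0727×10⁻³ /K; ΔT = 45.91 K
ΔV = 61.1 × 1.0727×10⁻³ × 45.91 = 3.01 L

3.01 L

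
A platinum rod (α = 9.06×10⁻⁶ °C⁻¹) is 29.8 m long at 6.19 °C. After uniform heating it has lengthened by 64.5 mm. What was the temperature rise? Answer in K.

ΔL = αL₀ΔT ⇒ ΔT = ΔL / (αL₀)
ΔT = 64.5×10⁻³ m / (9.06×10⁻⁶ × 29.8 m) = 238.90 K

ΔT = 239 K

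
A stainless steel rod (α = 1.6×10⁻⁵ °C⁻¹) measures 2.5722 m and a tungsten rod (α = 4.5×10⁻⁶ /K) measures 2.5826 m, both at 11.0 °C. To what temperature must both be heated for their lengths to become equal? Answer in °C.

T = 363.1 °C

Equal length when α₁L₁ΔT − α₂L₂ΔT = L₂ − L₁ = 1.04×10⁻² m
α₁L₁ = 4.11552×10⁻⁵, α₂L₂ = 1.16217×10⁻⁵ → Δ(αL) = 2.95335×10⁻⁵ m/K
ΔT = 1.04×10⁻² / 2.95335×10⁻⁵ = 352.142 K, so T = 11.0 + 352.142 = 363.142 °C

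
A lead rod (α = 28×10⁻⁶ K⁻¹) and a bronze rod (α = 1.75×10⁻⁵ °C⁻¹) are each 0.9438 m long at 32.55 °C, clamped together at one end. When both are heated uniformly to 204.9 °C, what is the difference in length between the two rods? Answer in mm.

1.71 mm

ΔT = 172.35 K
lead: ΔL = 28×10⁻⁶ × 0.9438 m × 172.35 = 4.5546×10⁻³ m = 4.5546 mm
bronze: ΔL = 1.75×10⁻⁵ × 0.9438 m × 172.35 = 2.8466×10⁻³ m = 2.8466 mm
difference = 4.5546 − 2.8466 = 1.7080 mm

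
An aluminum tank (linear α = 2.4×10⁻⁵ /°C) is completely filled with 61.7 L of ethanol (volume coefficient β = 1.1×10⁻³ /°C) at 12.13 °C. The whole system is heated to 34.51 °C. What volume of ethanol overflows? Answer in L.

1.42 L

The tank also expands: β_container ≈ 3α = 7.2×10⁻⁵ /K
Net overflow = V₀(β_liq − 3α_cont)ΔT
β − 3α = 1.10×10⁻³ − 7.2×10⁻⁵ = 1.028×10⁻³ /K; ΔT = 22.38 K
ΔV = 61.7 × 1.028×10⁻³ × 22.38 = 1.42 L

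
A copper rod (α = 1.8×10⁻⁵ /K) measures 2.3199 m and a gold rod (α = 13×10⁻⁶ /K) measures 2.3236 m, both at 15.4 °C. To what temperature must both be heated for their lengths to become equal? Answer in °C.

Equal length when α₁L₁ΔT − α₂L₂ΔT = L₂ − L₁ = 3.70×10⁻³ m
α₁L₁ = 4.17582×10⁻⁵, α₂L₂ = 3.02068×10⁻⁵ → Δ(αL) = 1.15514×10⁻⁵ m/K
ΔT = 3.70×10⁻³ / 1.15514×10⁻⁵ = 320.307 K, so T = 15.4 + 320.307 = 335.707 °C

T = 335.7 °C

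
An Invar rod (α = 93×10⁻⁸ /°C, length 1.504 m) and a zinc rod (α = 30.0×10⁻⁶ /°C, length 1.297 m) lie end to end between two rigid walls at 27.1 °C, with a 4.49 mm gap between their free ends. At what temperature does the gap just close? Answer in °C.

Gap closes when ΔL₁ + ΔL₂ = 4.49 mm = 4.49×10⁻³ m
(α₁L₁ + α₂L₂)ΔT = g
α₁L₁ + α₂L₂ = 93×10⁻⁸×1.504 + 30.0×10⁻⁶×1.297 = 4.030872×10⁻⁵ m/K
ΔT = 4.49×10⁻³ / 4.030872×10⁻⁵ = 111.39 K
T = 27.1 + 111.39 = 138.49 °C

T = 138 °C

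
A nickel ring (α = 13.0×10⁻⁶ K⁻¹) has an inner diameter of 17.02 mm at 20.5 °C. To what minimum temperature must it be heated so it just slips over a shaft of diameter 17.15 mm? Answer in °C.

T = 608 °C

Required Δd = 17.15 − 17.02 = 0.13 mm
Δd = αd₀ΔT ⇒ ΔT = Δd/(αd₀) = 0.13 / (13.0×10⁻⁶ × 17.02) = 587.54 K
T_min = 20.5 + 587.54 = 608.04 °C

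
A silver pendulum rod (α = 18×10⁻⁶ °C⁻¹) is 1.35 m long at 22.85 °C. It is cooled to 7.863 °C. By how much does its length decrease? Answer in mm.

ΔL = 0.364 mm

|ΔT| = |7.863 − 22.85| = 14.987 K
ΔL = αL₀ΔT = (18×10⁻⁶)(1.35)(14.987) = 3.64×10⁻⁴ m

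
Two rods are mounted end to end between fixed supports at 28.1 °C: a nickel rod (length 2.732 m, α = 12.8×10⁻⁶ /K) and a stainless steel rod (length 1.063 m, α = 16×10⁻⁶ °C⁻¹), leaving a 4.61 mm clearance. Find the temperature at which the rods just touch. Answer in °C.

T = 117 °C

Gap closes when ΔL₁ + ΔL₂ = 4.61 mm = 4.61×10⁻³ m
(α₁L₁ + α₂L₂)ΔT = g
α₁L₁ + α₂L₂ = 12.8×10⁻⁶×2.732 + 16×10⁻⁶×1.063 = 5.19776×10⁻⁵ m/K
ΔT = 4.61×10⁻³ / 5.19776×10⁻⁵ = 88.69 K
T = 28.1 + 88.69 = 116.79 °C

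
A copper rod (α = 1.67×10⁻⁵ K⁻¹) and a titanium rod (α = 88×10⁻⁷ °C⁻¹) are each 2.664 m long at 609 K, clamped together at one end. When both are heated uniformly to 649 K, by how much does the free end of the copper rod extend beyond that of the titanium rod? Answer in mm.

0.842 mm

ΔT = 40 K
copper: ΔL = 1.67×10⁻⁵ × 2.664 m × 40 = 1.7796×10⁻³ m = 1.7796 mm
titanium: ΔL = 88×10⁻⁷ × 2.664 m × 40 = 9.3773×10⁻⁴ m = 0.93773 mm
difference = 1.7796 − 0.93773 = 0.84187 mm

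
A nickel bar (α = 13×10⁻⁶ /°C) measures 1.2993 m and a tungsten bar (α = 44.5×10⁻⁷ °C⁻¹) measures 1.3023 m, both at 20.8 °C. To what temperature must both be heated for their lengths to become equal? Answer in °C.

Equal length when α₁L₁ΔT − α₂L₂ΔT = L₂ − L₁ = 3.00×10⁻³ m
α₁L₁ = 1.68909×10⁻⁵, α₂L₂ = 5.795235×10⁻⁶ → Δ(αL) = 1.1095665×10⁻⁵ m/K
ΔT = 3.00×10⁻³ / 1.1095665×10⁻⁵ = 270.376 K, so T = 20.8 + 270.376 = 291.176 °C

T = 291.2 °C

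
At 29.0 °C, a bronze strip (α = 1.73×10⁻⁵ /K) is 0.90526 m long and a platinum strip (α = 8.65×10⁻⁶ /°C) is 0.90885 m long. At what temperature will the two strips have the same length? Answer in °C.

T = 489.3 °C

Equal length when α₁L₁ΔT − α₂L₂ΔT = L₂ − L₁ = 3.59×10⁻³ m
α₁L₁ = 1.5660998×10⁻⁵, α₂L₂ = 7.8615525×10⁻⁶ → Δ(αL) = 7.7994455×10⁻⁶ m/K
ΔT = 3.59×10⁻³ / 7.7994455×10⁻⁶ = 460.289 K, so T = 29.0 + 460.289 = 489.289 °C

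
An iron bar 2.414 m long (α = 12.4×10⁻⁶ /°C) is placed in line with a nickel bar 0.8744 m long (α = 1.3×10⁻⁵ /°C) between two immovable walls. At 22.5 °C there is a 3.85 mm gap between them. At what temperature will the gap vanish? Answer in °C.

T = 116 °C

Gap closes when ΔL₁ + ΔL₂ = 3.85 mm = 3.85×10⁻³ m
(α₁L₁ + α₂L₂)ΔT = g
α₁L₁ + α₂L₂ = 12.4×10⁻⁶×2.414 + 1.3×10⁻⁵×0.8744 = 4.13008×10⁻⁵ m/K
ΔT = 3.85×10⁻³ / 4.13008×10⁻⁵ = 93.22 K
T = 22.5 + 93.22 = 115.72 °C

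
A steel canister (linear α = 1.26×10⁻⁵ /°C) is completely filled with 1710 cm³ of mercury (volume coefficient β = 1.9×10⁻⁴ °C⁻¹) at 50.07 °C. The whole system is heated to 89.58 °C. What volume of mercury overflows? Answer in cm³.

The canister also expands: β_container ≈ 3α = 3.78×10⁻⁵ /K
Net overflow = V₀(β_liq − 3α_cont)ΔT
β − 3α = 1.90×10⁻⁴ − 3.78×10⁻⁵ = 1.522×10⁻⁴ /K; ΔT = 39.51 K
ΔV = 1710 × 1.522×10⁻⁴ × 39.51 = 10.3 cm³

10.3 cm³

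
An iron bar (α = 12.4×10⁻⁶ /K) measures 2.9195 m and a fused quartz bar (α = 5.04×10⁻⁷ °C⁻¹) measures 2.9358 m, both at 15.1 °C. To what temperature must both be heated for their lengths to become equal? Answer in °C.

L₁(1 + α₁ΔT) = L₂(1 + α₂ΔT) ⇒ ΔT = (L₂ − L₁)/(α₁L₁ − α₂L₂)
L₂ − L₁ = 2.9358 − 2.9195 = 1.63×10⁻² m
α₁L₁ − α₂L₂ = 12.4×10⁻⁶×2.9195 − 5.04×10⁻⁷×2.9358 = 3.47221568×10⁻⁵ m/K
ΔT = 1.63×10⁻² / 3.47221568×10⁻⁵ = 469.441 K
T = 15.1 + 469.441 = 484.541 °C

T = 484.5 °C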